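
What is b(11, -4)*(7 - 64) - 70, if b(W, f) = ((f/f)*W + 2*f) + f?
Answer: -13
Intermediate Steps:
b(W, f) = W + 3*f (b(W, f) = (1*W + 2*f) + f = (W + 2*f) + f = W + 3*f)
b(11, -4)*(7 - 64) - 70 = (11 + 3*(-4))*(7 - 64) - 70 = (11 - 12)*(-57) - 70 = -1*(-57) - 70 = 57 - 70 = -13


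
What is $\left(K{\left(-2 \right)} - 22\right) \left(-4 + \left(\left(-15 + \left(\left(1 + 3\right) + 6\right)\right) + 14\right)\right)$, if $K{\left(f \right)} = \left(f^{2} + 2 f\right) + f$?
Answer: $-120$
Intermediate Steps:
$K{\left(f \right)} = f^{2} + 3 f$
$\left(K{\left(-2 \right)} - 22\right) \left(-4 + \left(\left(-15 + \left(\left(1 + 3\right) + 6\right)\right) + 14\right)\right) = \left(- 2 \left(3 - 2\right) - 22\right) \left(-4 + \left(\left(-15 + \left(\left(1 + 3\right) + 6\right)\right) + 14\right)\right) = \left(\left(-2\right) 1 - 22\right) \left(-4 + \left(\left(-15 + \left(4 + 6\right)\right) + 14\right)\right) = \left(-2 - 22\right) \left(-4 + \left(\left(-15 + 10\right) + 14\right)\right) = - 24 \left(-4 + \left(-5 + 14\right)\right) = - 24 \left(-4 + 9\right) = \left(-24\right) 5 = -120$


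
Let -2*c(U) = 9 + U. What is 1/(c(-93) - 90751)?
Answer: -1/90709 ≈ -1.1024e-5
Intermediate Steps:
c(U) = -9/2 - U/2 (c(U) = -(9 + U)/2 = -9/2 - U/2)
1/(c(-93) - 90751) = 1/((-9/2 - ½*(-93)) - 90751) = 1/((-9/2 + 93/2) - 90751) = 1/(42 - 90751) = 1/(-90709) = -1/90709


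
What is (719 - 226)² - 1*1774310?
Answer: -1531261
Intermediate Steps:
(719 - 226)² - 1*1774310 = 493² - 1774310 = 243049 - 1774310 = -1531261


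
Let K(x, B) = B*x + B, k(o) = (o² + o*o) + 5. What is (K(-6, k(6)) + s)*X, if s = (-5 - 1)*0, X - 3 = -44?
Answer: 15785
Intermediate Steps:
k(o) = 5 + 2*o² (k(o) = (o² + o²) + 5 = 2*o² + 5 = 5 + 2*o²)
K(x, B) = B + B*x
X = -41 (X = 3 - 44 = -41)
s = 0 (s = -6*0 = 0)
(K(-6, k(6)) + s)*X = ((5 + 2*6²)*(1 - 6) + 0)*(-41) = ((5 + 2*36)*(-5) + 0)*(-41) = ((5 + 72)*(-5) + 0)*(-41) = (77*(-5) + 0)*(-41) = (-385 + 0)*(-41) = -385*(-41) = 15785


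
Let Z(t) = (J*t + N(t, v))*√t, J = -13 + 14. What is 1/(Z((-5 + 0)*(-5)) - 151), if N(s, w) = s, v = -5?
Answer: 1/99 ≈ 0.010101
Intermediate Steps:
J = 1
Z(t) = 2*t^(3/2) (Z(t) = (1*t + t)*√t = (t + t)*√t = (2*t)*√t = 2*t^(3/2))
1/(Z((-5 + 0)*(-5)) - 151) = 1/(2*((-5 + 0)*(-5))^(3/2) - 151) = 1/(2*(-5*(-5))^(3/2) - 151) = 1/(2*25^(3/2) - 151) = 1/(2*125 - 151) = 1/(250 - 151) = 1/99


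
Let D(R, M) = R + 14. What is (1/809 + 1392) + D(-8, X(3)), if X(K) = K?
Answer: 1130983/809 ≈ 1398.0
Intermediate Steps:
D(R, M) = 14 + R
(1/809 + 1392) + D(-8, X(3)) = (1/809 + 1392) + (14 - 8) = (1/809 + 1392) + 6 = 1126129/809 + 6 = 1130983/809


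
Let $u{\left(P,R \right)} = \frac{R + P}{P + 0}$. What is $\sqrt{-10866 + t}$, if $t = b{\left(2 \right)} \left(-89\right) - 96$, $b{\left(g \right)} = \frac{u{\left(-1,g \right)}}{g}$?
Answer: $\frac{i \sqrt{43670}}{2} \approx 104.49 i$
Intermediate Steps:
$u{\left(P,R \right)} = \frac{P + R}{P}$
$b{\left(g \right)} = \frac{1 - g}{g}$ ($b{\left(g \right)} = \frac{\frac{1}{-1} \left(-1 + g\right)}{g} = \frac{\left(-1\right) \left(-1 + g\right)}{g} = \frac{1 - g}{g}$)
$t = - \frac{103}{2}$ ($t = \frac{1 - 2}{2} \left(-89\right) - 96 = \frac{1}{2} \left(-1\right) \left(-89\right) - 96 = \left(- \frac{1}{2}\right) \left(-89\right) - 96 = \frac{89}{2} - 96 = - \frac{103}{2} \approx -51.5$)
$\sqrt{-10866 + t} = \sqrt{-10866 - \frac{103}{2}} = \sqrt{- \frac{21835}{2}} = \frac{i \sqrt{43670}}{2}$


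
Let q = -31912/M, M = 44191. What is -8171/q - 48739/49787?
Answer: 17975766658239/1588802744 ≈ 11314.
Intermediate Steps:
q = -31912/44191 ≈ -0.72214
-8171/q - 48739/49787 = -8171/(-31912/44191) - 48739/49787 = -8171*(-44191/31912) - 48739*1/49787 = 361084661/31912 - 48739/49787 = 17975766658239/1588802744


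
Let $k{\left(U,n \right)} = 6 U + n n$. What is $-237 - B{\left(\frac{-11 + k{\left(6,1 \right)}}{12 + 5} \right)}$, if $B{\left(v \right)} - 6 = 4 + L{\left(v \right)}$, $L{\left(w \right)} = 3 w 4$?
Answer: $- \frac{4511}{17} \approx -265.35$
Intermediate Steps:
$k{\left(U,n \right)} = n^{2} + 6 U$ ($k{\left(U,n \right)} = 6 U + n^{2} = n^{2} + 6 U$)
$L{\left(w \right)} = 12 w$
$B{\left(v \right)} = 10 + 12 v$ ($B{\left(v \right)} = 6 + \left(4 + 12 v\right) = 10 + 12 v$)
$-237 - B{\left(\frac{-11 + k{\left(6,1 \right)}}{12 + 5} \right)} = -237 - \left(10 + 12 \frac{-11 + \left(1^{2} + 6 \cdot 6\right)}{12 + 5}\right) = -237 - \left(10 + 12 \frac{-11 + \left(1 + 36\right)}{17}\right) = -237 - \left(10 + 12 \left(-11 + 37\right) \frac{1}{17}\right) = -237 - \left(10 + 12 \cdot 26 \cdot \frac{1}{17}\right) = -237 - \left(10 + 12 \cdot \frac{26}{17}\right) = -237 - \left(10 + \frac{312}{17}\right) = -237 - \frac{482}{17} = - \frac{4511}{17}$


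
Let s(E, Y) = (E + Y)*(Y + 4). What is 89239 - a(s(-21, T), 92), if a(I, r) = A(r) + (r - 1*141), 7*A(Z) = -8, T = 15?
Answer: 625024/7 ≈ 89289.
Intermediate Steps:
A(Z) = -8/7 (A(Z) = (⅐)*(-8) = -8/7)
s(E, Y) = (4 + Y)*(E + Y) (s(E, Y) = (E + Y)*(4 + Y) = (4 + Y)*(E + Y))
a(I, r) = -995/7 + r (a(I, r) = -8/7 + (r - 1*141) = -8/7 + (r - 141) = -8/7 + (-141 + r) = -995/7 + r)
89239 - a(s(-21, T), 92) = 89239 - (-995/7 + 92) = 89239 - 1*(-351/7) = 89239 + 351/7 = 625024/7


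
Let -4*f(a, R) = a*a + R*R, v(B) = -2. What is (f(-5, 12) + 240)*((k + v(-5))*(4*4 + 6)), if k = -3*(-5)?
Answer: 113113/2 ≈ 56557.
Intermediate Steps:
f(a, R) = -R²/4 - a²/4 (f(a, R) = -(a*a + R*R)/4 = -(a² + R²)/4 = -(R² + a²)/4 = -R²/4 - a²/4)
k = 15
(f(-5, 12) + 240)*((k + v(-5))*(4*4 + 6)) = ((-¼*12² - ¼*(-5)²) + 240)*((15 - 2)*(4*4 + 6)) = ((-¼*144 - ¼*25) + 240)*(13*(16 + 6)) = ((-36 - 25/4) + 240)*(13*22) = (-169/4 + 240)*286 = (791/4)*286 = 113113/2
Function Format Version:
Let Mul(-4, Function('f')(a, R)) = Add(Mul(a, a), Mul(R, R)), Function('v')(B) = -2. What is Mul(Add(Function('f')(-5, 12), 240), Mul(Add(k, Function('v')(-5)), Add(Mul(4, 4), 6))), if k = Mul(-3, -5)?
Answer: Rational(113113, 2) ≈ 56557.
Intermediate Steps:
Function('f')(a, R) = Add(Mul(Rational(-1, 4), Pow(R, 2)), Mul(Rational(-1, 4), Pow(a, 2))) (Function('f')(a, R) = Mul(Rational(-1, 4), Add(Mul(a, a), Mul(R, R))) = Mul(Rational(-1, 4), Add(Pow(a, 2), Pow(R, 2))) = Mul(Rational(-1, 4), Add(Pow(R, 2), Pow(a, 2))) = Add(Mul(Rational(-1, 4), Pow(R, 2)), Mul(Rational(-1, 4), Pow(a, 2))))
k = 15
Mul(Add(Function('f')(-5, 12), 240), Mul(Add(k, Function('v')(-5)), Add(Mul(4, 4), 6))) = Mul(Add(Add(Mul(Rational(-1, 4), Pow(12, 2)), Mul(Rational(-1, 4), Pow(-5, 2))), 240), Mul(Add(15, -2), Add(Mul(4, 4), 6))) = Mul(Add(Add(Mul(Rational(-1, 4), 144), Mul(Rational(-1, 4), 25)), 240), Mul(13, Add(16, 6))) = Mul(Add(Add(-36, Rational(-25, 4)), 240), Mul(13, 22)) = Mul(Add(Rational(-169, 4), 240), 286) = Mul(Rational(791, 4), 286) = Rational(113113, 2)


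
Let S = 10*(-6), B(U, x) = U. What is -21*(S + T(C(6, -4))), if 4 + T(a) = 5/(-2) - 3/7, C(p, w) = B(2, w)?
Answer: 2811/2 ≈ 1405.5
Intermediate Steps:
C(p, w) = 2
T(a) = -97/14 (T(a) = -4 + (5/(-2) - 3/7) = -4 + (5*(-1/2) - 3*1/7) = -4 + (-5/2 - 3/7) = -4 - 41/14 = -97/14)
S = -60
-21*(S + T(C(6, -4))) = -21*(-60 - 97/14) = -21*(-937/14) = 2811/2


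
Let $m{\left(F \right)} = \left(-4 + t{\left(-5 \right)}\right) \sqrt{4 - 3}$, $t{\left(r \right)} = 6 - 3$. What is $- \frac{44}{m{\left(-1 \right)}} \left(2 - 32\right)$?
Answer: $-1320$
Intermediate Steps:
$t{\left(r \right)} = 3$
$m{\left(F \right)} = -1$ ($m{\left(F \right)} = \left(-4 + 3\right) \sqrt{4 - 3} = - \sqrt{1} = \left(-1\right) 1 = -1$)
$- \frac{44}{m{\left(-1 \right)}} \left(2 - 32\right) = - \frac{44}{-1} \left(2 - 32\right) = \left(-44\right) \left(-1\right) \left(-30\right) = 44 \left(-30\right) = -1320$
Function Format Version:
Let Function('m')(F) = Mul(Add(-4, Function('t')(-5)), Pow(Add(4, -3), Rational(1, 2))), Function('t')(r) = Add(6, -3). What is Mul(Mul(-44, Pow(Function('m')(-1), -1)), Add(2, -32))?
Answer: -1320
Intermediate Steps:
Function('t')(r) = 3
Function('m')(F) = -1 (Function('m')(F) = Mul(Add(-4, 3), Pow(Add(4, -3), Rational(1, 2))) = Mul(-1, Pow(1, Rational(1, 2))) = Mul(-1, 1) = -1)
Mul(Mul(-44, Pow(Function('m')(-1), -1)), Add(2, -32)) = Mul(Mul(-44, Pow(-1, -1)), Add(2, -32)) = Mul(Mul(-44, -1), -30) = Mul(44, -30) = -1320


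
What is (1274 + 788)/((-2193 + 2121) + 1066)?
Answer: 1031/497 ≈ 2.0744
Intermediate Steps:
(1274 + 788)/((-2193 + 2121) + 1066) = 2062/(-72 + 1066) = 2062/994 = 2062*(1/994) = 1031/497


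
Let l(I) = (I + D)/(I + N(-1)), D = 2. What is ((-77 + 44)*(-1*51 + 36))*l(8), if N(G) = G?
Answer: 4950/7 ≈ 707.14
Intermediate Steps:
l(I) = (2 + I)/(-1 + I) (l(I) = (I + 2)/(I - 1) = (2 + I)/(-1 + I))
((-77 + 44)*(-1*51 + 36))*l(8) = ((-77 + 44)*(-1*51 + 36))*((2 + 8)/(-1 + 8)) = (-33*(-51 + 36))*(10/7) = (-33*(-15))*((⅐)*10) = 495*(10/7) = 4950/7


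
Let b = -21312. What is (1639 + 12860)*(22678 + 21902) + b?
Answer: 646344108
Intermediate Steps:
(1639 + 12860)*(22678 + 21902) + b = (1639 + 12860)*(22678 + 21902) - 21312 = 14499*44580 - 21312 = 646365420 - 21312 = 646344108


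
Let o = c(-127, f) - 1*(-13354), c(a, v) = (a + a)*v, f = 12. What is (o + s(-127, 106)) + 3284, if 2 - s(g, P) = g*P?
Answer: 27054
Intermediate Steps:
c(a, v) = 2*a*v (c(a, v) = (2*a)*v = 2*a*v)
s(g, P) = 2 - P*g (s(g, P) = 2 - g*P = 2 - P*g)
o = 10306 (o = 2*(-127)*12 - 1*(-13354) = -3048 + 13354 = 10306)
(o + s(-127, 106)) + 3284 = (10306 + (2 - 1*106*(-127))) + 3284 = (10306 + (2 + 13462)) + 3284 = (10306 + 13464) + 3284 = 23770 + 3284 = 27054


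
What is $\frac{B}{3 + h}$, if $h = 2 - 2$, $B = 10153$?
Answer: $\frac{10153}{3} \approx 3384.3$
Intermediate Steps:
$h = 0$
$\frac{B}{3 + h} = \frac{10153}{3 + 0} = \frac{10153}{3}$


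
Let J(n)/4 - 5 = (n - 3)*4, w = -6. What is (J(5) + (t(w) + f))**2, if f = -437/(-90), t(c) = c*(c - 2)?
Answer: 89056969/8100 ≈ 10995.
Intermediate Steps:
t(c) = c*(-2 + c)
f = 437/90 (f = -437*(-1/90) = 437/90 ≈ 4.8556)
J(n) = -28 + 16*n (J(n) = 20 + 4*((n - 3)*4) = 20 + 4*((-3 + n)*4) = 20 + 4*(-12 + 4*n) = 20 + (-48 + 16*n) = -28 + 16*n)
(J(5) + (t(w) + f))**2 = ((-28 + 16*5) + (-6*(-2 - 6) + 437/90))**2 = ((-28 + 80) + (-6*(-8) + 437/90))**2 = (52 + (48 + 437/90))**2 = (52 + 4757/90)**2 = (9437/90)**2 = 89056969/8100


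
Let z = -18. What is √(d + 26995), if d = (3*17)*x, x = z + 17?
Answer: 8*√421 ≈ 164.15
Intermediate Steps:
x = -1 (x = -18 + 17 = -1)
d = -51 (d = (3*17)*(-1) = 51*(-1) = -51)
√(d + 26995) = √(-51 + 26995) = √26944 = 8*√421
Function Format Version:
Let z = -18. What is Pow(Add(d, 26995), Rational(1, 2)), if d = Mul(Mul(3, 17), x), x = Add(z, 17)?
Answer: Mul(8, Pow(421, Rational(1, 2))) ≈ 164.15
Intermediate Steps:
x = -1 (x = Add(-18, 17) = -1)
d = -51 (d = Mul(Mul(3, 17), -1) = Mul(51, -1) = -51)
Pow(Add(d, 26995), Rational(1, 2)) = Pow(Add(-51, 26995), Rational(1, 2)) = Pow(26944, Rational(1, 2)) = Mul(8, Pow(421, Rational(1, 2)))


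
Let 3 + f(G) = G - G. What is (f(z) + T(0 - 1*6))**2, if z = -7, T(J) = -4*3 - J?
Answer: 81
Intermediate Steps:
T(J) = -12 - J
f(G) = -3 (f(G) = -3 + (G - G) = -3 + 0 = -3)
(f(z) + T(0 - 1*6))**2 = (-3 + (-12 - (0 - 1*6)))**2 = (-3 + (-12 - (0 - 6)))**2 = (-3 + (-12 - 1*(-6)))**2 = (-3 + (-12 + 6))**2 = (-3 - 6)**2 = (-9)**2 = 81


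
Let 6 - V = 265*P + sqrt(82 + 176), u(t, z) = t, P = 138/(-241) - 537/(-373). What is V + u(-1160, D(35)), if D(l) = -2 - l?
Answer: -124391417/89893 - sqrt(258) ≈ -1399.8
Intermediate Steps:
P = 77943/89893 (P = 138*(-1/241) - 537*(-1/373) = -138/241 + 537/373 = 77943/89893 ≈ 0.86706)
V = -20115537/89893 - sqrt(258) (V = 6 - (265*(77943/89893) + sqrt(82 + 176)) = 6 - (20654895/89893 + sqrt(258)) = 6 + (-20654895/89893 - sqrt(258)) = -20115537/89893 - sqrt(258) ≈ -239.83)
V + u(-1160, D(35)) = (-20115537/89893 - sqrt(258)) - 1160 = -124391417/89893 - sqrt(258)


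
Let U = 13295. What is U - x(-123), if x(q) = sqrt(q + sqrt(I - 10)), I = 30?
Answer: 13295 - sqrt(-123 + 2*sqrt(5)) ≈ 13295.0 - 10.887*I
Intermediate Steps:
x(q) = sqrt(q + 2*sqrt(5)) (x(q) = sqrt(q + sqrt(30 - 10)) = sqrt(q + sqrt(20)) = sqrt(q + 2*sqrt(5)))
U - x(-123) = 13295 - sqrt(-123 + 2*sqrt(5))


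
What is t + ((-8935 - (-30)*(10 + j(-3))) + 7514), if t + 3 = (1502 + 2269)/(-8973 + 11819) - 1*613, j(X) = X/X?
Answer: -4854351/2846 ≈ -1705.7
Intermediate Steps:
j(X) = 1
t = -1749365/2846 (t = -3 + ((1502 + 2269)/(-8973 + 11819) - 1*613) = -3 + (3771/2846 - 613) = -3 - 1740827/2846 = -1749365/2846 ≈ -614.67)
t + ((-8935 - (-30)*(10 + j(-3))) + 7514) = -1749365/2846 + ((-8935 - (-30)*(10 + 1)) + 7514) = -1749365/2846 + ((-8935 - (-30)*11) + 7514) = -1749365/2846 + ((-8935 - 1*(-330)) + 7514) = -1749365/2846 + ((-8935 + 330) + 7514) = -1749365/2846 + (-8605 + 7514) = -1749365/2846 - 1091 = -4854351/2846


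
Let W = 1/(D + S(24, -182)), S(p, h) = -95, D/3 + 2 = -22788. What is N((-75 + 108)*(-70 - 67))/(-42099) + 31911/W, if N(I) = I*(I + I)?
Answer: -30659124194589/14033 ≈ -2.1848e+9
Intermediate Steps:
D = -68370 (D = -6 + 3*(-22788) = -6 - 68364 = -68370)
N(I) = 2*I**2 (N(I) = I*(2*I) = 2*I**2)
W = -1/68465 (W = 1/(-68370 - 95) = 1/(-68465) = -1/68465 ≈ -1.4606e-5)
N((-75 + 108)*(-70 - 67))/(-42099) + 31911/W = (2*((-75 + 108)*(-70 - 67))**2)/(-42099) + 31911/(-1/68465) = (2*(33*(-137))**2)*(-1/42099) + 31911*(-68465) = (2*(-4521)**2)*(-1/42099) - 2184786615 = (2*20439441)*(-1/42099) - 2184786615 = 40878882*(-1/42099) - 2184786615 = -13626294/14033 - 2184786615 = -30659124194589/14033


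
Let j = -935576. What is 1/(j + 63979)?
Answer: -1/871597 ≈ -1.1473e-6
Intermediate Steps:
1/(j + 63979) = 1/(-935576 + 63979) = 1/(-871597) = -1/871597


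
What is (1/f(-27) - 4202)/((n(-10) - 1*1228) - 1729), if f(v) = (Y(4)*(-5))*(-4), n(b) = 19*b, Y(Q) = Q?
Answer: 112053/83920 ≈ 1.3352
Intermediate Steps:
f(v) = 80 (f(v) = (4*(-5))*(-4) = -20*(-4) = 80)
(1/f(-27) - 4202)/((n(-10) - 1*1228) - 1729) = (1/80 - 4202)/((19*(-10) - 1*1228) - 1729) = (1/80 - 4202)/((-190 - 1228) - 1729) = -336159/(80*(-1418 - 1729)) = -336159/80/(-3147) = -336159/80*(-1/3147) = 112053/83920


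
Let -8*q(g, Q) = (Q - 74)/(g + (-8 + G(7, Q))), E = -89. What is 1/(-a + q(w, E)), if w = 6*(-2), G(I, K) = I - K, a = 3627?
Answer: -608/2205053 ≈ -0.00027573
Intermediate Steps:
w = -12
q(g, Q) = -(-74 + Q)/(8*(-1 + g - Q)) (q(g, Q) = -(Q - 74)/(8*(g + (-8 + (7 - Q)))) = -(-74 + Q)/(8*(g + (-1 - Q))) = -(-74 + Q)/(8*(-1 + g - Q)))
1/(-a + q(w, E)) = 1/(-1*3627 + (-74 - 89)/(8*(1 - 89 - 1*(-12)))) = 1/(-3627 + (⅛)*(-163)/(1 - 89 + 12)) = 1/(-3627 + (⅛)*(-163)/(-76)) = 1/(-3627 + (⅛)*(-1/76)*(-163)) = 1/(-3627 + 163/608) = 1/(-2205053/608) = -608/2205053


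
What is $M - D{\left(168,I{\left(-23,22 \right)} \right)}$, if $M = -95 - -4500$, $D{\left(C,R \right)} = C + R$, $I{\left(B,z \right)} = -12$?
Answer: $4249$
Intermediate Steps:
$M = 4405$ ($M = -95 + 4500 = 4405$)
$M - D{\left(168,I{\left(-23,22 \right)} \right)} = 4405 - \left(168 - 12\right) = 4405 - 156 = 4249$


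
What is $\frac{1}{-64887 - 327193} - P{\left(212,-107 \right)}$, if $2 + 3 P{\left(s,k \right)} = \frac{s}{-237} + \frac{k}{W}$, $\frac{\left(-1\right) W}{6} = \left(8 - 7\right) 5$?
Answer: $- \frac{1387979}{6194864} \approx -0.22405$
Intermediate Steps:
$W = -30$ ($W = - 6 \left(8 - 7\right) 5 = - 6 \cdot 1 \cdot 5 = \left(-6\right) 5 = -30$)
$P{\left(s,k \right)} = - \frac{2}{3} - \frac{k}{90} - \frac{s}{711}$ ($P{\left(s,k \right)} = - \frac{2}{3} + \frac{\frac{s}{-237} + \frac{k}{-30}}{3} = - \frac{2}{3} + \frac{s \left(- \frac{1}{237}\right) + k \left(- \frac{1}{30}\right)}{3} = - \frac{2}{3} + \frac{- \frac{s}{237} - \frac{k}{30}}{3} = - \frac{2}{3} + \frac{- \frac{k}{30} - \frac{s}{237}}{3} = - \frac{2}{3} - \left(\frac{k}{90} + \frac{s}{711}\right) = - \frac{2}{3} - \frac{k}{90} - \frac{s}{711}$)
$\frac{1}{-64887 - 327193} - P{\left(212,-107 \right)} = \frac{1}{-64887 - 327193} - \left(- \frac{2}{3} - - \frac{107}{90} - \frac{212}{711}\right) = \frac{1}{-392080} - \left(- \frac{2}{3} + \frac{107}{90} - \frac{212}{711}\right) = - \frac{1}{392080} - \frac{177}{790} = - \frac{1387979}{6194864}$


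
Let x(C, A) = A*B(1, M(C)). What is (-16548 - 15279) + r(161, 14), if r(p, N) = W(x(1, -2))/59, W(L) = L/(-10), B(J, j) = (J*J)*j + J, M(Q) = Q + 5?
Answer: -9388958/295 ≈ -31827.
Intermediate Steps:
M(Q) = 5 + Q
B(J, j) = J + j*J**2 (B(J, j) = J**2*j + J = j*J**2 + J = J + j*J**2)
x(C, A) = A*(6 + C) (x(C, A) = A*(1*(1 + 1*(5 + C))) = A*(1*(1 + (5 + C))) = A*(1*(6 + C)) = A*(6 + C))
W(L) = -L/10 (W(L) = L*(-1/10) = -L/10)
r(p, N) = 7/295 (r(p, N) = -(-1)*(6 + 1)/5/59 = -(-1)*7/5*(1/59) = -1/10*(-14)*(1/59) = (7/5)*(1/59) = 7/295)
(-16548 - 15279) + r(161, 14) = (-16548 - 15279) + 7/295 = -31827 + 7/295 = -9388958/295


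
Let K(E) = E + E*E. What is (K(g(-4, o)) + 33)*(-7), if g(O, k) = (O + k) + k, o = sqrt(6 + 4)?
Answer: -595 + 98*sqrt(10) ≈ -285.10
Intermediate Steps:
o = sqrt(10) ≈ 3.1623
g(O, k) = O + 2*k
K(E) = E + E**2
(K(g(-4, o)) + 33)*(-7) = ((-4 + 2*sqrt(10))*(1 + (-4 + 2*sqrt(10))) + 33)*(-7) = ((-4 + 2*sqrt(10))*(-3 + 2*sqrt(10)) + 33)*(-7) = (33 + (-4 + 2*sqrt(10))*(-3 + 2*sqrt(10)))*(-7) = -231 - 7*(-4 + 2*sqrt(10))*(-3 + 2*sqrt(10))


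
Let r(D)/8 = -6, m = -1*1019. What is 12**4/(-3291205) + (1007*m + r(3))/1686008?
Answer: -46744289041/76013670680 ≈ -0.61495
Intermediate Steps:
m = -1019
r(D) = -48 (r(D) = 8*(-6) = -48)
12**4/(-3291205) + (1007*m + r(3))/1686008 = 12**4/(-3291205) + (1007*(-1019) - 48)/1686008 = 20736*(-1/3291205) + (-1026133 - 48)*(1/1686008) = -20736/3291205 - 1026181*1/1686008 = -20736/3291205 - 1026181/1686008 = -46744289041/76013670680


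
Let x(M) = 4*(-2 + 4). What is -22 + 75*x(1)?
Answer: 578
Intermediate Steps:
x(M) = 8 (x(M) = 4*2 = 8)
-22 + 75*x(1) = -22 + 75*8 = -22 + 600 = 578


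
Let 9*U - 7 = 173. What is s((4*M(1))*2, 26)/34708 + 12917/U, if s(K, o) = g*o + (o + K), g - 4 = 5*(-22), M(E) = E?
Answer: 112067199/173540 ≈ 645.77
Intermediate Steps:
U = 20 (U = 7/9 + (⅑)*173 = 7/9 + 173/9 = 20)
g = -106 (g = 4 + 5*(-22) = 4 - 110 = -106)
s(K, o) = K - 105*o (s(K, o) = -106*o + (o + K) = -106*o + (K + o) = K - 105*o)
s((4*M(1))*2, 26)/34708 + 12917/U = ((4*1)*2 - 105*26)/34708 + 12917/20 = (4*2 - 2730)*(1/34708) + 12917*(1/20) = (8 - 2730)*(1/34708) + 12917/20 = -2722*1/34708 + 12917/20 = -1361/17354 + 12917/20 = 112067199/173540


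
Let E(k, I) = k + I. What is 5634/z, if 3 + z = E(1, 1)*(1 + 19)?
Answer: 5634/37 ≈ 152.27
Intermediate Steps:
E(k, I) = I + k
z = 37 (z = -3 + (1 + 1)*(1 + 19) = -3 + 2*20 = -3 + 40 = 37)
5634/z = 5634/37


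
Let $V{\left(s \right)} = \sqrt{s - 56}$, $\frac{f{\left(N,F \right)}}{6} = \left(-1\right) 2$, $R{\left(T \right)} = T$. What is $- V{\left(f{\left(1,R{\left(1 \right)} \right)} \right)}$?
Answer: $- 2 i \sqrt{17} \approx - 8.2462 i$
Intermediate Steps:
$f{\left(N,F \right)} = -12$ ($f{\left(N,F \right)} = 6 \left(\left(-1\right) 2\right) = 6 \left(-2\right) = -12$)
$V{\left(s \right)} = \sqrt{-56 + s}$
$- V{\left(f{\left(1,R{\left(1 \right)} \right)} \right)} = - \sqrt{-56 - 12} = - \sqrt{-68} = - 2 i \sqrt{17}$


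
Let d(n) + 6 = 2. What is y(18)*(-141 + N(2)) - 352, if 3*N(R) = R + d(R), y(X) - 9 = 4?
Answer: -6581/3 ≈ -2193.7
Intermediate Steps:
y(X) = 13 (y(X) = 9 + 4 = 13)
d(n) = -4 (d(n) = -6 + 2 = -4)
N(R) = -4/3 + R/3 (N(R) = (R - 4)/3 = (-4 + R)/3 = -4/3 + R/3)
y(18)*(-141 + N(2)) - 352 = 13*(-141 + (-4/3 + (⅓)*2)) - 352 = 13*(-141 + (-4/3 + ⅔)) - 352 = 13*(-141 - ⅔) - 352 = 13*(-425/3) - 352 = -5525/3 - 352 = -6581/3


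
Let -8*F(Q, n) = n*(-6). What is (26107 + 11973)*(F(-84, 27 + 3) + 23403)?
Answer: 892043040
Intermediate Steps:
F(Q, n) = 3*n/4 (F(Q, n) = -n*(-6)/8 = -(-3)*n/4 = 3*n/4)
(26107 + 11973)*(F(-84, 27 + 3) + 23403) = (26107 + 11973)*(3*(27 + 3)/4 + 23403) = 38080*((3/4)*30 + 23403) = 38080*(45/2 + 23403) = 38080*(46851/2) = 892043040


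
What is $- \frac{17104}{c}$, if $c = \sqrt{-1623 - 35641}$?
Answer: $\frac{4276 i \sqrt{2329}}{2329} \approx 88.604 i$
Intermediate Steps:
$c = 4 i \sqrt{2329}$ ($c = \sqrt{-37264} = 4 i \sqrt{2329} \approx 193.04 i$)
$- \frac{17104}{c} = - \frac{17104}{4 i \sqrt{2329}} = - 17104 \left(- \frac{i \sqrt{2329}}{9316}\right) = \frac{4276 i \sqrt{2329}}{2329}$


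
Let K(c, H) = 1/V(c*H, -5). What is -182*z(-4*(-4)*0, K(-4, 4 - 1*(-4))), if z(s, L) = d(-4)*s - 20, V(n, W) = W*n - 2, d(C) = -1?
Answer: 3640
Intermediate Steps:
V(n, W) = -2 + W*n
K(c, H) = 1/(-2 - 5*H*c) (K(c, H) = 1/(-2 - 5*c*H) = 1/(-2 - 5*H*c))
z(s, L) = -20 - s (z(s, L) = -s - 20 = -20 - s)
-182*z(-4*(-4)*0, K(-4, 4 - 1*(-4))) = -182*(-20 - (-4*(-4))*0) = -182*(-20 - 16*0) = -182*(-20 - 1*0) = -182*(-20 + 0) = -182*(-20) = 3640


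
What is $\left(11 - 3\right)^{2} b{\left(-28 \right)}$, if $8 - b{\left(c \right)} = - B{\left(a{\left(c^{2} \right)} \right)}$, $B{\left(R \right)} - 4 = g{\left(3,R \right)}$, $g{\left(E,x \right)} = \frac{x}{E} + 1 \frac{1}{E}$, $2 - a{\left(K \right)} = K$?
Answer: $- \frac{47680}{3} \approx -15893.0$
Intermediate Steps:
$a{\left(K \right)} = 2 - K$
$g{\left(E,x \right)} = \frac{1}{E} + \frac{x}{E}$ ($g{\left(E,x \right)} = \frac{x}{E} + \frac{1}{E} = \frac{1}{E} + \frac{x}{E}$)
$B{\left(R \right)} = \frac{13}{3} + \frac{R}{3}$ ($B{\left(R \right)} = 4 + \frac{1 + R}{3} = 4 + \left(\frac{1}{3} + \frac{R}{3}\right) = \frac{13}{3} + \frac{R}{3}$)
$b{\left(c \right)} = 13 - \frac{c^{2}}{3}$ ($b{\left(c \right)} = 8 - - (\frac{13}{3} + \frac{2 - c^{2}}{3}) = 8 - - (\frac{13}{3} - \left(- \frac{2}{3} + \frac{c^{2}}{3}\right)) = 8 - - (5 - \frac{c^{2}}{3}) = 8 - \left(-5 + \frac{c^{2}}{3}\right) = 13 - \frac{c^{2}}{3}$)
$\left(11 - 3\right)^{2} b{\left(-28 \right)} = \left(11 - 3\right)^{2} \left(13 - \frac{\left(-28\right)^{2}}{3}\right) = \left(11 - 3\right)^{2} \left(13 - \frac{784}{3}\right) = 8^{2} \left(13 - \frac{784}{3}\right) = 64 \left(- \frac{745}{3}\right) = - \frac{47680}{3}$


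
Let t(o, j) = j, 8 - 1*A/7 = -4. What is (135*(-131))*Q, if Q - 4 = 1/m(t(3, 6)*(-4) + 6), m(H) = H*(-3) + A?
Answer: -3259935/46 ≈ -70868.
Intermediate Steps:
A = 84 (A = 56 - 7*(-4) = 56 + 28 = 84)
m(H) = 84 - 3*H (m(H) = H*(-3) + 84 = -3*H + 84 = 84 - 3*H)
Q = 553/138 (Q = 4 + 1/(84 - 3*(6*(-4) + 6)) = 4 + 1/(84 - 3*(-24 + 6)) = 4 + 1/(84 - 3*(-18)) = 4 + 1/(84 + 54) = 4 + 1/138 = 553/138 ≈ 4.0072)
(135*(-131))*Q = (135*(-131))*(553/138) = -17685*553/138 = -3259935/46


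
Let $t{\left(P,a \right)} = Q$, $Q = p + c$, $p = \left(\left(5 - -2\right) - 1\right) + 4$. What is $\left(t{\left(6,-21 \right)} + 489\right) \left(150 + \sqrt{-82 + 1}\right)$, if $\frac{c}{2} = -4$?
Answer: $73650 + 4419 i \approx 73650.0 + 4419.0 i$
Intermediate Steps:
$c = -8$ ($c = 2 \left(-4\right) = -8$)
$p = 10$ ($p = \left(\left(5 + 2\right) - 1\right) + 4 = \left(7 - 1\right) + 4 = 6 + 4 = 10$)
$Q = 2$ ($Q = 10 - 8 = 2$)
$t{\left(P,a \right)} = 2$
$\left(t{\left(6,-21 \right)} + 489\right) \left(150 + \sqrt{-82 + 1}\right) = \left(2 + 489\right) \left(150 + \sqrt{-82 + 1}\right) = 491 \left(150 + \sqrt{-81}\right) = 491 \left(150 + 9 i\right) = 73650 + 4419 i$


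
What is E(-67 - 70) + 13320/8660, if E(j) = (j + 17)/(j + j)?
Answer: 117222/59321 ≈ 1.9761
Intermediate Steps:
E(j) = (17 + j)/(2*j) (E(j) = (17 + j)/((2*j)) = (17 + j)*(1/(2*j)) = (17 + j)/(2*j))
E(-67 - 70) + 13320/8660 = (17 + (-67 - 70))/(2*(-67 - 70)) + 13320/8660 = (½)*(17 - 137)/(-137) + 13320*(1/8660) = (½)*(-1/137)*(-120) + 666/433 = 60/137 + 666/433 = 117222/59321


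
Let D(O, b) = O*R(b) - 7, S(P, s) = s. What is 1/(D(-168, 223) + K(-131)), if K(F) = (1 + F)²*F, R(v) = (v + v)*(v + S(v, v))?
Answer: -1/35631795 ≈ -2.8065e-8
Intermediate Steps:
R(v) = 4*v² (R(v) = (v + v)*(v + v) = (2*v)*(2*v) = 4*v²)
D(O, b) = -7 + 4*O*b² (D(O, b) = O*(4*b²) - 7 = 4*O*b² - 7 = -7 + 4*O*b²)
K(F) = F*(1 + F)²
1/(D(-168, 223) + K(-131)) = 1/((-7 + 4*(-168)*223²) - 131*(1 - 131)²) = 1/((-7 + 4*(-168)*49729) - 131*(-130)²) = 1/((-7 - 33417888) - 131*16900) = 1/(-33417895 - 2213900) = 1/(-35631795) = -1/35631795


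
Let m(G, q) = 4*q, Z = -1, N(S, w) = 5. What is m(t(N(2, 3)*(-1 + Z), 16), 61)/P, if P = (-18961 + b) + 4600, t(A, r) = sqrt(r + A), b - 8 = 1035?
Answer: -122/6659 ≈ -0.018321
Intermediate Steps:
b = 1043 (b = 8 + 1035 = 1043)
t(A, r) = sqrt(A + r)
P = -13318 (P = (-18961 + 1043) + 4600 = -17918 + 4600 = -13318)
m(t(N(2, 3)*(-1 + Z), 16), 61)/P = (4*61)/(-13318) = 244*(-1/13318) = -122/6659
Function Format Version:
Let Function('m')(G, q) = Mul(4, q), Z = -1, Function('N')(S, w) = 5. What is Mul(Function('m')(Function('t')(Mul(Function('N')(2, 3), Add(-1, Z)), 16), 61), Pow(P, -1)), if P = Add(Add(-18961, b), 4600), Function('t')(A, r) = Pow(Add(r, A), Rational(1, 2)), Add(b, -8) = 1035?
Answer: Rational(-122, 6659) ≈ -0.018321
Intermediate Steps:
b = 1043 (b = Add(8, 1035) = 1043)
Function('t')(A, r) = Pow(Add(A, r), Rational(1, 2))
P = -13318 (P = Add(Add(-18961, 1043), 4600) = Add(-17918, 4600) = -13318)
Mul(Function('m')(Function('t')(Mul(Function('N')(2, 3), Add(-1, Z)), 16), 61), Pow(P, -1)) = Mul(Mul(4, 61), Pow(-13318, -1)) = Mul(244, Rational(-1, 13318)) = Rational(-122, 6659)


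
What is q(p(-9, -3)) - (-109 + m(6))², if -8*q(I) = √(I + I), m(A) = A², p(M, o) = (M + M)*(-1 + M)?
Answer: -5329 - 3*√10/4 ≈ -5331.4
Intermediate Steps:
p(M, o) = 2*M*(-1 + M) (p(M, o) = (2*M)*(-1 + M) = 2*M*(-1 + M))
q(I) = -√2*√I/8 (q(I) = -√(I + I)/8 = -√2*√I/8)
q(p(-9, -3)) - (-109 + m(6))² = -√2*√(2*(-9)*(-1 - 9))/8 - (-109 + 6²)² = -√2*√(2*(-9)*(-10))/8 - (-109 + 36)² = -√2*√180/8 - 1*(-73)² = -√2*6*√5/8 - 1*5329 = -3*√10/4 - 5329 = -5329 - 3*√10/4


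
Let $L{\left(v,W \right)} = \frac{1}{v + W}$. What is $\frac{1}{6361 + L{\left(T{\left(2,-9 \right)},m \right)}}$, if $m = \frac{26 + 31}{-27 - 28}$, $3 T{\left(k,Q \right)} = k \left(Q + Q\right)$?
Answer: $\frac{717}{4560782} \approx 0.00015721$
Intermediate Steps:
$T{\left(k,Q \right)} = \frac{2 Q k}{3}$ ($T{\left(k,Q \right)} = \frac{k \left(Q + Q\right)}{3} = \frac{k 2 Q}{3} = \frac{2 Q k}{3}$)
$m = - \frac{57}{55}$ ($m = \frac{57}{-55} = 57 \left(- \frac{1}{55}\right) = - \frac{57}{55} \approx -1.0364$)
$L{\left(v,W \right)} = \frac{1}{W + v}$
$\frac{1}{6361 + L{\left(T{\left(2,-9 \right)},m \right)}} = \frac{1}{6361 + \frac{1}{- \frac{57}{55} + \frac{2}{3} \left(-9\right) 2}} = \frac{1}{6361 + \frac{1}{- \frac{57}{55} - 12}} = \frac{1}{6361 + \frac{1}{- \frac{717}{55}}} = \frac{1}{6361 - \frac{55}{717}} = \frac{1}{\frac{4560782}{717}} = \frac{717}{4560782}$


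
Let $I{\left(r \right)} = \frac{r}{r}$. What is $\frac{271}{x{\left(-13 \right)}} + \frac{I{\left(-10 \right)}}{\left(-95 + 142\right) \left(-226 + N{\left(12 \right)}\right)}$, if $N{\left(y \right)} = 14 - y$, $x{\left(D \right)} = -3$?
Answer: $- \frac{2853091}{31584} \approx -90.333$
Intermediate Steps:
$I{\left(r \right)} = 1$
$\frac{271}{x{\left(-13 \right)}} + \frac{I{\left(-10 \right)}}{\left(-95 + 142\right) \left(-226 + N{\left(12 \right)}\right)} = \frac{271}{-3} + 1 \frac{1}{\left(-95 + 142\right) \left(-226 + \left(14 - 12\right)\right)} = 271 \left(- \frac{1}{3}\right) + 1 \frac{1}{47 \left(-226 + \left(14 - 12\right)\right)} = - \frac{271}{3} + 1 \frac{1}{47 \left(-226 + 2\right)} = - \frac{271}{3} + 1 \frac{1}{47 \left(-224\right)} = - \frac{271}{3} + 1 \frac{1}{-10528} = - \frac{271}{3} + 1 \left(- \frac{1}{10528}\right) = - \frac{271}{3} - \frac{1}{10528} = - \frac{2853091}{31584}$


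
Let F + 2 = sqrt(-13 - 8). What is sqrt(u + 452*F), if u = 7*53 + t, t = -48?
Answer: sqrt(-581 + 452*I*sqrt(21)) ≈ 28.02 + 36.961*I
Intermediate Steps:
u = 323 (u = 7*53 - 48 = 371 - 48 = 323)
F = -2 + I*sqrt(21) (F = -2 + sqrt(-13 - 8) = -2 + sqrt(-21) = -2 + I*sqrt(21) ≈ -2.0 + 4.5826*I)
sqrt(u + 452*F) = sqrt(323 + 452*(-2 + I*sqrt(21))) = sqrt(323 + (-904 + 452*I*sqrt(21))) = sqrt(-581 + 452*I*sqrt(21))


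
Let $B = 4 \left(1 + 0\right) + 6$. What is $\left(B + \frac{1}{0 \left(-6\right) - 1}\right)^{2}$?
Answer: $81$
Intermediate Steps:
$B = 10$ ($B = 4 \cdot 1 + 6 = 4 + 6 = 10$)
$\left(B + \frac{1}{0 \left(-6\right) - 1}\right)^{2} = \left(10 + \frac{1}{0 \left(-6\right) - 1}\right)^{2} = \left(10 + \frac{1}{0 - 1}\right)^{2} = \left(10 + \frac{1}{-1}\right)^{2} = \left(10 - 1\right)^{2} = 9^{2} = 81$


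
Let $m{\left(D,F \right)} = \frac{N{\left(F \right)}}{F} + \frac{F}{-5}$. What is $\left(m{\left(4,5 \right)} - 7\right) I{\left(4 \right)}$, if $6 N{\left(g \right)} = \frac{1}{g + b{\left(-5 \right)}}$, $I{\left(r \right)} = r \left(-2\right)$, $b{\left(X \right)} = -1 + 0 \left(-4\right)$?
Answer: $\frac{959}{15} \approx 63.933$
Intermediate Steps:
$b{\left(X \right)} = -1$ ($b{\left(X \right)} = -1 + 0 = -1$)
$I{\left(r \right)} = - 2 r$
$N{\left(g \right)} = \frac{1}{6 \left(-1 + g\right)}$ ($N{\left(g \right)} = \frac{1}{6 \left(g - 1\right)} = \frac{1}{6 \left(-1 + g\right)}$)
$m{\left(D,F \right)} = - \frac{F}{5} + \frac{1}{6 F \left(-1 + F\right)}$ ($m{\left(D,F \right)} = \frac{\frac{1}{6} \frac{1}{-1 + F}}{F} + \frac{F}{-5} = \frac{1}{6 F \left(-1 + F\right)} + F \left(- \frac{1}{5}\right) = \frac{1}{6 F \left(-1 + F\right)} - \frac{F}{5} = - \frac{F}{5} + \frac{1}{6 F \left(-1 + F\right)}$)
$\left(m{\left(4,5 \right)} - 7\right) I{\left(4 \right)} = \left(\frac{5 + 6 \cdot 5^{2} \left(1 - 5\right)}{30 \cdot 5 \left(-1 + 5\right)} - 7\right) \left(\left(-2\right) 4\right) = \left(\frac{1}{30} \cdot \frac{1}{5} \cdot \frac{1}{4} \left(5 + 6 \cdot 25 \left(1 - 5\right)\right) - 7\right) \left(-8\right) = \left(\frac{1}{30} \cdot \frac{1}{5} \cdot \frac{1}{4} \left(5 + 6 \cdot 25 \left(-4\right)\right) - 7\right) \left(-8\right) = \left(\frac{1}{30} \cdot \frac{1}{5} \cdot \frac{1}{4} \left(5 - 600\right) - 7\right) \left(-8\right) = \left(\frac{1}{30} \cdot \frac{1}{5} \cdot \frac{1}{4} \left(-595\right) - 7\right) \left(-8\right) = \left(- \frac{119}{120} - 7\right) \left(-8\right) = \left(- \frac{959}{120}\right) \left(-8\right) = \frac{959}{15}$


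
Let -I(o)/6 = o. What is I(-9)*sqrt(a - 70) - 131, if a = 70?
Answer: -131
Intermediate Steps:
I(o) = -6*o
I(-9)*sqrt(a - 70) - 131 = (-6*(-9))*sqrt(70 - 70) - 131 = 54*sqrt(0) - 131 = 54*0 - 131 = 0 - 131 = -131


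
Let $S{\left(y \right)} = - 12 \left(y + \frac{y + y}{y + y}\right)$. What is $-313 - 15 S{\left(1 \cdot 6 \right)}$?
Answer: $947$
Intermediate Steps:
$S{\left(y \right)} = -12 - 12 y$ ($S{\left(y \right)} = - 12 \left(y + \frac{2 y}{2 y}\right) = - 12 \left(y + 2 y \frac{1}{2 y}\right) = - 12 \left(y + 1\right) = - 12 \left(1 + y\right) = -12 - 12 y$)
$-313 - 15 S{\left(1 \cdot 6 \right)} = -313 - 15 \left(-12 - 12 \cdot 1 \cdot 6\right) = -313 - 15 \left(-12 - 72\right) = -313 - -1260 = -313 + 1260 = 947$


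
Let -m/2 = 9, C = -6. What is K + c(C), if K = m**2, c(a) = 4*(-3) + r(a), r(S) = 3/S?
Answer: 623/2 ≈ 311.50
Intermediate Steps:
m = -18 (m = -2*9 = -18)
c(a) = -12 + 3/a (c(a) = 4*(-3) + 3/a = -12 + 3/a)
K = 324 (K = (-18)**2 = 324)
K + c(C) = 324 + (-12 + 3/(-6)) = 324 + (-12 + 3*(-1/6)) = 324 + (-12 - 1/2) = 324 - 25/2 = 623/2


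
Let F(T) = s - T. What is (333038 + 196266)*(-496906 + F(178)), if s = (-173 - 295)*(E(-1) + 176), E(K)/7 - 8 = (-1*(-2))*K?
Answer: -317110260832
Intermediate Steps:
E(K) = 56 + 14*K (E(K) = 56 + 7*((-1*(-2))*K) = 56 + 7*(2*K) = 56 + 14*K)
s = -102024 (s = (-173 - 295)*((56 + 14*(-1)) + 176) = -468*((56 - 14) + 176) = -468*(42 + 176) = -468*218 = -102024)
F(T) = -102024 - T
(333038 + 196266)*(-496906 + F(178)) = (333038 + 196266)*(-496906 + (-102024 - 1*178)) = 529304*(-496906 + (-102024 - 178)) = 529304*(-496906 - 102202) = 529304*(-599108) = -317110260832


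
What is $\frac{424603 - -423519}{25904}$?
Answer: $\frac{424061}{12952} \approx 32.741$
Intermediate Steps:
$\frac{424603 - -423519}{25904} = \left(424603 + 423519\right) \frac{1}{25904} = 848122 \cdot \frac{1}{25904} = \frac{424061}{12952}$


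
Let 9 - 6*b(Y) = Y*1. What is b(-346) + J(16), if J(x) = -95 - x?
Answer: -311/6 ≈ -51.833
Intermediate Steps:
b(Y) = 3/2 - Y/6
b(-346) + J(16) = (3/2 - ⅙*(-346)) + (-95 - 1*16) = (3/2 + 173/3) + (-95 - 16) = 355/6 - 111 = -311/6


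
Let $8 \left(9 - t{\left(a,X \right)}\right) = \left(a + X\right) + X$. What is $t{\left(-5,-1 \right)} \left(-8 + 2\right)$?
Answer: $- \frac{237}{4} \approx -59.25$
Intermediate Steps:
$t{\left(a,X \right)} = 9 - \frac{X}{4} - \frac{a}{8}$ ($t{\left(a,X \right)} = 9 - \frac{\left(a + X\right) + X}{8} = 9 - \frac{\left(X + a\right) + X}{8} = 9 - \frac{a + 2 X}{8} = 9 - \left(\frac{X}{4} + \frac{a}{8}\right) = 9 - \frac{X}{4} - \frac{a}{8}$)
$t{\left(-5,-1 \right)} \left(-8 + 2\right) = \left(9 - - \frac{1}{4} - - \frac{5}{8}\right) \left(-8 + 2\right) = \left(9 + \frac{1}{4} + \frac{5}{8}\right) \left(-6\right) = \frac{79}{8} \left(-6\right) = - \frac{237}{4}$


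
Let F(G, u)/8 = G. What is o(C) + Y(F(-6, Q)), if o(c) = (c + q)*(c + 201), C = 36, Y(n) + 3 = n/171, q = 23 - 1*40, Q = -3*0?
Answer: 256484/57 ≈ 4499.7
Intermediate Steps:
Q = 0
q = -17 (q = 23 - 40 = -17)
F(G, u) = 8*G
Y(n) = -3 + n/171
o(c) = (-17 + c)*(201 + c) (o(c) = (c - 17)*(c + 201) = (-17 + c)*(201 + c))
o(C) + Y(F(-6, Q)) = (-3417 + 36² + 184*36) + (-3 + (8*(-6))/171) = (-3417 + 1296 + 6624) + (-3 + (1/171)*(-48)) = 4503 + (-3 - 16/57) = 4503 - 187/57 = 256484/57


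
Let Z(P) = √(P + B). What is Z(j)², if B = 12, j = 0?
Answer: 12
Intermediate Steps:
Z(P) = √(12 + P) (Z(P) = √(P + 12) = √(12 + P))
Z(j)² = (√(12 + 0))² = (√12)² = (2*√3)² = 12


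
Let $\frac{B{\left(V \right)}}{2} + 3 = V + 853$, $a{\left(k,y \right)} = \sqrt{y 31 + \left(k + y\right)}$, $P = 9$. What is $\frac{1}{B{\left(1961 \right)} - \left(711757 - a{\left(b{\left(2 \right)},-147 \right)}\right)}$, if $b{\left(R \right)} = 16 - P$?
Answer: $- \frac{706135}{498626642922} - \frac{i \sqrt{4697}}{498626642922} \approx -1.4162 \cdot 10^{-6} - 1.3745 \cdot 10^{-10} i$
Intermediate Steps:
$b{\left(R \right)} = 7$ ($b{\left(R \right)} = 16 - 9 = 7$)
$a{\left(k,y \right)} = \sqrt{k + 32 y}$ ($a{\left(k,y \right)} = \sqrt{31 y + \left(k + y\right)} = \sqrt{k + 32 y}$)
$B{\left(V \right)} = 1700 + 2 V$ ($B{\left(V \right)} = -6 + 2 \left(V + 853\right) = -6 + 2 \left(853 + V\right) = -6 + \left(1706 + 2 V\right) = 1700 + 2 V$)
$\frac{1}{B{\left(1961 \right)} - \left(711757 - a{\left(b{\left(2 \right)},-147 \right)}\right)} = \frac{1}{\left(1700 + 2 \cdot 1961\right) - \left(711757 - \sqrt{7 + 32 \left(-147\right)}\right)} = \frac{1}{\left(1700 + 3922\right) - \left(711757 - \sqrt{7 - 4704}\right)} = \frac{1}{5622 - \left(711757 - \sqrt{-4697}\right)} = \frac{1}{5622 - \left(711757 - i \sqrt{4697}\right)} = \frac{1}{-706135 + i \sqrt{4697}}$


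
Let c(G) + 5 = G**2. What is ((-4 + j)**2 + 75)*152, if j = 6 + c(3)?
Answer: 16872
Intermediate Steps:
c(G) = -5 + G**2
j = 10 (j = 6 + (-5 + 3**2) = 6 + (-5 + 9) = 6 + 4 = 10)
((-4 + j)**2 + 75)*152 = ((-4 + 10)**2 + 75)*152 = (6**2 + 75)*152 = (36 + 75)*152 = 111*152 = 16872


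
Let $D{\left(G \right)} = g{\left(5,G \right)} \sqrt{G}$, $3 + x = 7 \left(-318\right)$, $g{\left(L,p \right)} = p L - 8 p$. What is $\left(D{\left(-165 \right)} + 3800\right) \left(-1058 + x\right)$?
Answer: $-12490600 - 1627065 i \sqrt{165} \approx -1.2491 \cdot 10^{7} - 2.09 \cdot 10^{7} i$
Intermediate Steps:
$g{\left(L,p \right)} = - 8 p + L p$ ($g{\left(L,p \right)} = L p - 8 p = - 8 p + L p$)
$x = -2229$ ($x = -3 + 7 \left(-318\right) = -3 - 2226 = -2229$)
$D{\left(G \right)} = - 3 G^{\frac{3}{2}}$ ($D{\left(G \right)} = G \left(-8 + 5\right) \sqrt{G} = G \left(-3\right) \sqrt{G} = - 3 G \sqrt{G} = - 3 G^{\frac{3}{2}}$)
$\left(D{\left(-165 \right)} + 3800\right) \left(-1058 + x\right) = \left(- 3 \left(-165\right)^{\frac{3}{2}} + 3800\right) \left(-1058 - 2229\right) = \left(- 3 \left(- 165 i \sqrt{165}\right) + 3800\right) \left(-3287\right) = \left(495 i \sqrt{165} + 3800\right) \left(-3287\right) = \left(3800 + 495 i \sqrt{165}\right) \left(-3287\right) = -12490600 - 1627065 i \sqrt{165}$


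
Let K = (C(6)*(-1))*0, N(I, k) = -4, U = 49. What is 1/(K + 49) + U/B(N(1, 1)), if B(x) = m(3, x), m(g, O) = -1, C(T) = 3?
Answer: -2400/49 ≈ -48.980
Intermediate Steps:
B(x) = -1
K = 0 (K = (3*(-1))*0 = -3*0 = 0)
1/(K + 49) + U/B(N(1, 1)) = 1/(0 + 49) + 49/(-1) = 1/49 - 1*49 = 1/49 - 49 = -2400/49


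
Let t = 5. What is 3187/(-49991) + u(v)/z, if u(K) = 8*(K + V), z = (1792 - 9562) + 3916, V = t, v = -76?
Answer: 8056095/96332657 ≈ 0.083628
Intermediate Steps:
V = 5
z = -3854 (z = -7770 + 3916 = -3854)
u(K) = 40 + 8*K (u(K) = 8*(K + 5) = 8*(5 + K) = 40 + 8*K)
3187/(-49991) + u(v)/z = 3187/(-49991) + (40 + 8*(-76))/(-3854) = 3187*(-1/49991) + (40 - 608)*(-1/3854) = -3187/49991 - 568*(-1/3854) = -3187/49991 + 284/1927 = 8056095/96332657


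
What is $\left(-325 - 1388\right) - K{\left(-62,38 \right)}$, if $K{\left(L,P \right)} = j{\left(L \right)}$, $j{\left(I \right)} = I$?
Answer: $-1651$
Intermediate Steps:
$K{\left(L,P \right)} = L$
$\left(-325 - 1388\right) - K{\left(-62,38 \right)} = \left(-325 - 1388\right) - -62 = \left(-325 - 1388\right) + 62 = -1713 + 62 = -1651$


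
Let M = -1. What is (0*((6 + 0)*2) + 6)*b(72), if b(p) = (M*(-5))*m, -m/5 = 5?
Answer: -750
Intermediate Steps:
m = -25 (m = -5*5 = -25)
b(p) = -125 (b(p) = -1*(-5)*(-25) = 5*(-25) = -125)
(0*((6 + 0)*2) + 6)*b(72) = (0*((6 + 0)*2) + 6)*(-125) = (0*(6*2) + 6)*(-125) = (0*12 + 6)*(-125) = (0 + 6)*(-125) = 6*(-125) = -750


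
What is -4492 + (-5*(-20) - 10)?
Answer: -4402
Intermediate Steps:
-4492 + (-5*(-20) - 10) = -4492 + (100 - 10) = -4492 + 90 = -4402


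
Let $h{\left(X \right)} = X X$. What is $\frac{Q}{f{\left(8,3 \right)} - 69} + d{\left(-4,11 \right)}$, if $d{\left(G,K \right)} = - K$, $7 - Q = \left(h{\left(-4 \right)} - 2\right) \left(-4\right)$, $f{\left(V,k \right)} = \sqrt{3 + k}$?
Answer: $- \frac{18884}{1585} - \frac{21 \sqrt{6}}{1585} \approx -11.947$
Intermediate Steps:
$h{\left(X \right)} = X^{2}$
$Q = 63$ ($Q = 7 - \left(\left(-4\right)^{2} - 2\right) \left(-4\right) = 7 - \left(16 - 2\right) \left(-4\right) = 7 - 14 \left(-4\right) = 7 - -56 = 7 + 56 = 63$)
$\frac{Q}{f{\left(8,3 \right)} - 69} + d{\left(-4,11 \right)} = \frac{1}{\sqrt{3 + 3} - 69} \cdot 63 - 11 = \frac{1}{\sqrt{6} - 69} \cdot 63 - 11 = \frac{1}{-69 + \sqrt{6}} \cdot 63 - 11 = \frac{63}{-69 + \sqrt{6}} - 11 = -11 + \frac{63}{-69 + \sqrt{6}}$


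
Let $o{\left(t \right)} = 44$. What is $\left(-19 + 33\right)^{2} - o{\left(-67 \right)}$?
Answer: $152$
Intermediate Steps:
$\left(-19 + 33\right)^{2} - o{\left(-67 \right)} = \left(-19 + 33\right)^{2} - 44 = 14^{2} - 44 = 196 - 44 = 152$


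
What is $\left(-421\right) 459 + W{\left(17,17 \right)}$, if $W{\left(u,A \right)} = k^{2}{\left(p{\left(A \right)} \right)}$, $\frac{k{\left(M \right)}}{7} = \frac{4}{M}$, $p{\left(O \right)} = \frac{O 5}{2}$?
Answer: $- \frac{1396148639}{7225} \approx -1.9324 \cdot 10^{5}$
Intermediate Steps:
$p{\left(O \right)} = \frac{5 O}{2}$ ($p{\left(O \right)} = 5 O \frac{1}{2} = \frac{5 O}{2}$)
$k{\left(M \right)} = \frac{28}{M}$ ($k{\left(M \right)} = 7 \frac{4}{M} = \frac{28}{M}$)
$W{\left(u,A \right)} = \frac{3136}{25 A^{2}}$ ($W{\left(u,A \right)} = \left(\frac{28}{\frac{5}{2} A}\right)^{2} = \left(28 \frac{2}{5 A}\right)^{2} = \left(\frac{56}{5 A}\right)^{2} = \frac{3136}{25 A^{2}}$)
$\left(-421\right) 459 + W{\left(17,17 \right)} = \left(-421\right) 459 + \frac{3136}{25 \cdot 289} = -193239 + \frac{3136}{25} \cdot \frac{1}{289} = -193239 + \frac{3136}{7225} = - \frac{1396148639}{7225}$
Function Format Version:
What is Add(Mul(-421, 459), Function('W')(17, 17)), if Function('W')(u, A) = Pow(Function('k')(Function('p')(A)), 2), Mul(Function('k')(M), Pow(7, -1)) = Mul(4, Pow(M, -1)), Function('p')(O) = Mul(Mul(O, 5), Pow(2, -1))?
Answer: Rational(-1396148639, 7225) ≈ -1.9324e+5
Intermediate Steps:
Function('p')(O) = Mul(Rational(5, 2), O) (Function('p')(O) = Mul(Mul(5, O), Rational(1, 2)) = Mul(Rational(5, 2), O))
Function('k')(M) = Mul(28, Pow(M, -1)) (Function('k')(M) = Mul(7, Mul(4, Pow(M, -1))) = Mul(28, Pow(M, -1)))
Function('W')(u, A) = Mul(Rational(3136, 25), Pow(A, -2)) (Function('W')(u, A) = Pow(Mul(28, Pow(Mul(Rational(5, 2), A), -1)), 2) = Pow(Mul(28, Mul(Rational(2, 5), Pow(A, -1))), 2) = Pow(Mul(Rational(56, 5), Pow(A, -1)), 2) = Mul(Rational(3136, 25), Pow(A, -2)))
Add(Mul(-421, 459), Function('W')(17, 17)) = Add(Mul(-421, 459), Mul(Rational(3136, 25), Pow(17, -2))) = Add(-193239, Mul(Rational(3136, 25), Rational(1, 289))) = Add(-193239, Rational(3136, 7225)) = Rational(-1396148639, 7225)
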